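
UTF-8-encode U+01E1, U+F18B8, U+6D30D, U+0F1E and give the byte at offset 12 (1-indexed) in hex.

0xBC

1-indexed offset 12 is 0-indexed offset 11.
U+01E1 → 2-byte form C7 A1 at offsets 0–1.
U+F18B8 → 4-byte form F3 B1 A2 B8 at offsets 2–5.
U+6D30D → 4-byte form F1 AD 8C 8D at offsets 6–9.
U+0F1E → 3-byte form E0 BC 9E at offsets 10–12.
Offset 11 falls in char 4's range; it's byte 2 of E0 BC 9E = 0xBC.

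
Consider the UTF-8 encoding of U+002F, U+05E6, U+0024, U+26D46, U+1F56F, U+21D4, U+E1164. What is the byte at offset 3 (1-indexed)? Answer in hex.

0xA6

1-indexed offset 3 is 0-indexed offset 2.
U+002F → 1-byte form 2F at offsets 0–0.
U+05E6 → 2-byte form D7 A6 at offsets 1–2.
Offset 2 falls in char 2's range; it's byte 2 of D7 A6 = 0xA6.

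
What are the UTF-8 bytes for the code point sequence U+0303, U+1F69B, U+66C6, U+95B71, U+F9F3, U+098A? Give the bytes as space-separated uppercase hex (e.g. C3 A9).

CC 83 F0 9F 9A 9B E6 9B 86 F2 95 AD B1 EF A7 B3 E0 A6 8A

U+0303: 2-byte form → CC 83.
U+1F69B: 4-byte form → F0 9F 9A 9B.
U+66C6: 3-byte form → E6 9B 86.
U+95B71: 4-byte form → F2 95 AD B1.
U+F9F3: 3-byte form → EF A7 B3.
U+098A: 3-byte form → E0 A6 8A.
Concatenated (19 bytes): CC 83 F0 9F 9A 9B E6 9B 86 F2 95 AD B1 EF A7 B3 E0 A6 8A.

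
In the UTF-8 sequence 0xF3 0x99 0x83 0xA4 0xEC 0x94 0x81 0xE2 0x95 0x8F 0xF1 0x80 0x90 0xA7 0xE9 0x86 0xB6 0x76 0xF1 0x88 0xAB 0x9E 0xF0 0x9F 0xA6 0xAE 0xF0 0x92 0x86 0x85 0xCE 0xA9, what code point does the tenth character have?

U+03A9

Offset 0: leading byte 0xF3 = 11110011 → 4-byte char #1 = F3 99 83 A4.
Offset 4: leading byte 0xEC = 11101100 → 3-byte char #2 = EC 94 81.
Offset 7: leading byte 0xE2 = 11100010 → 3-byte char #3 = E2 95 8F.
Offset 10: leading byte 0xF1 = 11110001 → 4-byte char #4 = F1 80 90 A7.
Offset 14: leading byte 0xE9 = 11101001 → 3-byte char #5 = E9 86 B6.
Offset 17: leading byte 0x76 = 01110110 → 1-byte char #6 = 76.
Offset 18: leading byte 0xF1 = 11110001 → 4-byte char #7 = F1 88 AB 9E.
Offset 22: leading byte 0xF0 = 11110000 → 4-byte char #8 = F0 9F A6 AE.
Offset 26: leading byte 0xF0 = 11110000 → 4-byte char #9 = F0 92 86 85.
Offset 30: leading byte 0xCE = 11001110 → 2-byte char #10 = CE A9.
Leading byte 0xCE = 11001110 matches 110xxxxx → 2-byte sequence.
Byte 1: 0xCE = 11001110, payload 01110 (5 bits).
Byte 2: 0xA9 = 10101001 (10xxxxxx ✓), payload 101001.
Concatenate: 01110101001 = 0x3A9 (11 bits → U+03A9).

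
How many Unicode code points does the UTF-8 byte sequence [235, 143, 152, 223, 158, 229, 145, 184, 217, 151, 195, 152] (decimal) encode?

5

Byte at offset 0: 0xEB = 11101011 → 3-byte char (#1). Advance 3.
Byte at offset 3: 0xDF = 11011111 → 2-byte char (#2). Advance 2.
Byte at offset 5: 0xE5 = 11100101 → 3-byte char (#3). Advance 3.
Byte at offset 8: 0xD9 = 11011001 → 2-byte char (#4). Advance 2.
Byte at offset 10: 0xC3 = 11000011 → 2-byte char (#5). Advance 2.
Reached end at offset 12 after 5 code points.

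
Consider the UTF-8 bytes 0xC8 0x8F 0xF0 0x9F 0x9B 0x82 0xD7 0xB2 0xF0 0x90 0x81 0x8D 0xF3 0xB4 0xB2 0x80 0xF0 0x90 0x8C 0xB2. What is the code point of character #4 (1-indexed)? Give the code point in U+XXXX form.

U+1004D

Offset 0: leading byte 0xC8 = 11001000 → 2-byte char #1 = C8 8F.
Offset 2: leading byte 0xF0 = 11110000 → 4-byte char #2 = F0 9F 9B 82.
Offset 6: leading byte 0xD7 = 11010111 → 2-byte char #3 = D7 B2.
Offset 8: leading byte 0xF0 = 11110000 → 4-byte char #4 = F0 90 81 8D.
Leading byte 0xF0 = 11110000 matches 11110xxx → 4-byte sequence.
Byte 1: 0xF0 = 11110000, payload 000 (3 bits).
Byte 2: 0x90 = 10010000 (10xxxxxx ✓), payload 010000.
Byte 3: 0x81 = 10000001 (10xxxxxx ✓), payload 000001.
Byte 4: 0x8D = 10001101 (10xxxxxx ✓), payload 001101.
Concatenate: 000010000000001001101 = 0x1004D (21 bits → U+1004D).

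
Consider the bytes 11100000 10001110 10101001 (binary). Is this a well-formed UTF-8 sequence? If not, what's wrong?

Leading byte 0xE0 = 11100000 → 3-byte form.
Continuation bytes all match 10xxxxxx. Payload decodes to 0x3A9.
But 0x3A9 < 0x800, the minimum for a 3-byte sequence — this is an overlong encoding.

invalid (overlong encoding)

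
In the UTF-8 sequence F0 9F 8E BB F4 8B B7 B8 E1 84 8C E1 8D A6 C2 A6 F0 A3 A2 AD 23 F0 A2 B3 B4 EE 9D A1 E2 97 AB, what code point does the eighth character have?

Offset 0: leading byte 0xF0 = 11110000 → 4-byte char #1 = F0 9F 8E BB.
Offset 4: leading byte 0xF4 = 11110100 → 4-byte char #2 = F4 8B B7 B8.
Offset 8: leading byte 0xE1 = 11100001 → 3-byte char #3 = E1 84 8C.
Offset 11: leading byte 0xE1 = 11100001 → 3-byte char #4 = E1 8D A6.
Offset 14: leading byte 0xC2 = 11000010 → 2-byte char #5 = C2 A6.
Offset 16: leading byte 0xF0 = 11110000 → 4-byte char #6 = F0 A3 A2 AD.
Offset 20: leading byte 0x23 = 00100011 → 1-byte char #7 = 23.
Offset 21: leading byte 0xF0 = 11110000 → 4-byte char #8 = F0 A2 B3 B4.
Leading byte 0xF0 = 11110000 matches 11110xxx → 4-byte sequence.
Byte 1: 0xF0 = 11110000, payload 000 (3 bits).
Byte 2: 0xA2 = 10100010 (10xxxxxx ✓), payload 100010.
Byte 3: 0xB3 = 10110011 (10xxxxxx ✓), payload 110011.
Byte 4: 0xB4 = 10110100 (10xxxxxx ✓), payload 110100.
Concatenate: 000100010110011110100 = 0x22CF4 (21 bits → U+22CF4).

U+22CF4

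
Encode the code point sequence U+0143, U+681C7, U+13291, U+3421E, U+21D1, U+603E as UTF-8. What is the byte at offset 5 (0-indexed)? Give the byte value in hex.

0x87

U+0143 → 2-byte form C5 83 at offsets 0–1.
U+681C7 → 4-byte form F1 A8 87 87 at offsets 2–5.
Offset 5 falls in char 2's range; it's byte 4 of F1 A8 87 87 = 0x87.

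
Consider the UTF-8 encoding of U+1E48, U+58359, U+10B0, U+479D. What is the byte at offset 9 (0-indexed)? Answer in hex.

0xB0

U+1E48 → 3-byte form E1 B9 88 at offsets 0–2.
U+58359 → 4-byte form F1 98 8D 99 at offsets 3–6.
U+10B0 → 3-byte form E1 82 B0 at offsets 7–9.
Offset 9 falls in char 3's range; it's byte 3 of E1 82 B0 = 0xB0.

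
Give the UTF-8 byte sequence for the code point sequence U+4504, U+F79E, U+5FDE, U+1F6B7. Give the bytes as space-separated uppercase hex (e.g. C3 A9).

U+4504: 3-byte form → E4 94 84.
U+F79E: 3-byte form → EF 9E 9E.
U+5FDE: 3-byte form → E5 BF 9E.
U+1F6B7: 4-byte form → F0 9F 9A B7.
Concatenated (13 bytes): E4 94 84 EF 9E 9E E5 BF 9E F0 9F 9A B7.

E4 94 84 EF 9E 9E E5 BF 9E F0 9F 9A B7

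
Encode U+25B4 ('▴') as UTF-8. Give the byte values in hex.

E2 96 B4

U+25B4 = 0x25B4 = 9652 decimal. In range U+0800–U+FFFF → 3-byte form: 1110xxxx 10xxxxxx 10xxxxxx.
Binary (16 bits): 0010010110110100.
Split 4+6+6: 0010 | 010110 | 110100.
Byte 1: 11100010 = 0xE2.
Byte 2: 10010110 = 0x96.
Byte 3: 10110100 = 0xB4.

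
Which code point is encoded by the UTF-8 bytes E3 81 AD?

U+306D

Leading byte 0xE3 = 11100011 matches 1110xxxx → 3-byte sequence.
Byte 1: 0xE3 = 11100011, payload 0011 (4 bits).
Byte 2: 0x81 = 10000001 (10xxxxxx ✓), payload 000001.
Byte 3: 0xAD = 10101101 (10xxxxxx ✓), payload 101101.
Concatenate: 0011000001101101 = 0x306D (16 bits → U+306D).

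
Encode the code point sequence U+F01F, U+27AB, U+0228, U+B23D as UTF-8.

EF 80 9F E2 9E AB C8 A8 EB 88 BD

U+F01F: 3-byte form → EF 80 9F.
U+27AB: 3-byte form → E2 9E AB.
U+0228: 2-byte form → C8 A8.
U+B23D: 3-byte form → EB 88 BD.
Concatenated (11 bytes): EF 80 9F E2 9E AB C8 A8 EB 88 BD.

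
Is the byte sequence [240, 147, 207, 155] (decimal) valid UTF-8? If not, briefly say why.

Leading byte 0xF0 = 11110000 → 4-byte form.
Byte 3 is 0xCF = 11001111, which is not 10xxxxxx — expected a continuation byte.

invalid (non-continuation byte where continuation expected)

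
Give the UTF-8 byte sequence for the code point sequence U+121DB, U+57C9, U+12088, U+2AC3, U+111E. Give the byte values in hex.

U+121DB: 4-byte form → F0 92 87 9B.
U+57C9: 3-byte form → E5 9F 89.
U+12088: 4-byte form → F0 92 82 88.
U+2AC3: 3-byte form → E2 AB 83.
U+111E: 3-byte form → E1 84 9E.
Concatenated (17 bytes): F0 92 87 9B E5 9F 89 F0 92 82 88 E2 AB 83 E1 84 9E.

F0 92 87 9B E5 9F 89 F0 92 82 88 E2 AB 83 E1 84 9E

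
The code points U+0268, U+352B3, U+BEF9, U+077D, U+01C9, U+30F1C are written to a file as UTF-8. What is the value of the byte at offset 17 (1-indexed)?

1-indexed offset 17 is 0-indexed offset 16.
U+0268 → 2-byte form C9 A8 at offsets 0–1.
U+352B3 → 4-byte form F0 B5 8A B3 at offsets 2–5.
U+BEF9 → 3-byte form EB BB B9 at offsets 6–8.
U+077D → 2-byte form DD BD at offsets 9–10.
U+01C9 → 2-byte form C7 89 at offsets 11–12.
U+30F1C → 4-byte form F0 B0 BC 9C at offsets 13–16.
Offset 16 falls in char 6's range; it's byte 4 of F0 B0 BC 9C = 0x9C.

0x9C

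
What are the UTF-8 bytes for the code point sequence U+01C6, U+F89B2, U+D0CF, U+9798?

U+01C6: 2-byte form → C7 86.
U+F89B2: 4-byte form → F3 B8 A6 B2.
U+D0CF: 3-byte form → ED 83 8F.
U+9798: 3-byte form → E9 9E 98.
Concatenated (12 bytes): C7 86 F3 B8 A6 B2 ED 83 8F E9 9E 98.

C7 86 F3 B8 A6 B2 ED 83 8F E9 9E 98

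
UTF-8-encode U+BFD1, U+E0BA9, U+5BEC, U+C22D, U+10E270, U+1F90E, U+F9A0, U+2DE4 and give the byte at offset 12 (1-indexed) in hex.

1-indexed offset 12 is 0-indexed offset 11.
U+BFD1 → 3-byte form EB BF 91 at offsets 0–2.
U+E0BA9 → 4-byte form F3 A0 AE A9 at offsets 3–6.
U+5BEC → 3-byte form E5 AF AC at offsets 7–9.
U+C22D → 3-byte form EC 88 AD at offsets 10–12.
Offset 11 falls in char 4's range; it's byte 2 of EC 88 AD = 0x88.

0x88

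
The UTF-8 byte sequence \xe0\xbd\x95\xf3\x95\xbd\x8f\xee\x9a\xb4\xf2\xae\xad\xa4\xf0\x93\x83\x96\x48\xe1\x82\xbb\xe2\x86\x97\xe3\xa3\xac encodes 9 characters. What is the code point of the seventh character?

U+10BB

Offset 0: leading byte 0xE0 = 11100000 → 3-byte char #1 = E0 BD 95.
Offset 3: leading byte 0xF3 = 11110011 → 4-byte char #2 = F3 95 BD 8F.
Offset 7: leading byte 0xEE = 11101110 → 3-byte char #3 = EE 9A B4.
Offset 10: leading byte 0xF2 = 11110010 → 4-byte char #4 = F2 AE AD A4.
Offset 14: leading byte 0xF0 = 11110000 → 4-byte char #5 = F0 93 83 96.
Offset 18: leading byte 0x48 = 01001000 → 1-byte char #6 = 48.
Offset 19: leading byte 0xE1 = 11100001 → 3-byte char #7 = E1 82 BB.
Leading byte 0xE1 = 11100001 matches 1110xxxx → 3-byte sequence.
Byte 1: 0xE1 = 11100001, payload 0001 (4 bits).
Byte 2: 0x82 = 10000010 (10xxxxxx ✓), payload 000010.
Byte 3: 0xBB = 10111011 (10xxxxxx ✓), payload 111011.
Concatenate: 0001000010111011 = 0x10BB (16 bits → U+10BB).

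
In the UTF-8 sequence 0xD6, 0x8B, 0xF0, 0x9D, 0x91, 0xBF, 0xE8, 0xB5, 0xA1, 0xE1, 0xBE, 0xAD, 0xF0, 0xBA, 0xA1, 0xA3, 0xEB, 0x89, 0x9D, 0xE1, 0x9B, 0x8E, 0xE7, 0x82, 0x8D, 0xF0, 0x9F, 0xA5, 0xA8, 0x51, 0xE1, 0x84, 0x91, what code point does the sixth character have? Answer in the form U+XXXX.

U+B25D

Offset 0: leading byte 0xD6 = 11010110 → 2-byte char #1 = D6 8B.
Offset 2: leading byte 0xF0 = 11110000 → 4-byte char #2 = F0 9D 91 BF.
Offset 6: leading byte 0xE8 = 11101000 → 3-byte char #3 = E8 B5 A1.
Offset 9: leading byte 0xE1 = 11100001 → 3-byte char #4 = E1 BE AD.
Offset 12: leading byte 0xF0 = 11110000 → 4-byte char #5 = F0 BA A1 A3.
Offset 16: leading byte 0xEB = 11101011 → 3-byte char #6 = EB 89 9D.
Leading byte 0xEB = 11101011 matches 1110xxxx → 3-byte sequence.
Byte 1: 0xEB = 11101011, payload 1011 (4 bits).
Byte 2: 0x89 = 10001001 (10xxxxxx ✓), payload 001001.
Byte 3: 0x9D = 10011101 (10xxxxxx ✓), payload 011101.
Concatenate: 1011001001011101 = 0xB25D (16 bits → U+B25D).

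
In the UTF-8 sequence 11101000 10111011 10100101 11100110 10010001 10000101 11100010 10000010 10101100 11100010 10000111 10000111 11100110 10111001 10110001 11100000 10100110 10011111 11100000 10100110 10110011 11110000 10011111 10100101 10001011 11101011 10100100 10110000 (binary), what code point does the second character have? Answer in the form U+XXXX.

Offset 0: leading byte 0xE8 = 11101000 → 3-byte char #1 = E8 BB A5.
Offset 3: leading byte 0xE6 = 11100110 → 3-byte char #2 = E6 91 85.
Leading byte 0xE6 = 11100110 matches 1110xxxx → 3-byte sequence.
Byte 1: 0xE6 = 11100110, payload 0110 (4 bits).
Byte 2: 0x91 = 10010001 (10xxxxxx ✓), payload 010001.
Byte 3: 0x85 = 10000101 (10xxxxxx ✓), payload 000101.
Concatenate: 0110010001000101 = 0x6445 (16 bits → U+6445).

U+6445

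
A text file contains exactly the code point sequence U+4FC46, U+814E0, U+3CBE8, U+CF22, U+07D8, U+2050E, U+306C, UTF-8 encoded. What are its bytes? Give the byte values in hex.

F1 8F B1 86 F2 81 93 A0 F0 BC AF A8 EC BC A2 DF 98 F0 A0 94 8E E3 81 AC

U+4FC46: 4-byte form → F1 8F B1 86.
U+814E0: 4-byte form → F2 81 93 A0.
U+3CBE8: 4-byte form → F0 BC AF A8.
U+CF22: 3-byte form → EC BC A2.
U+07D8: 2-byte form → DF 98.
U+2050E: 4-byte form → F0 A0 94 8E.
U+306C: 3-byte form → E3 81 AC.
Concatenated (24 bytes): F1 8F B1 86 F2 81 93 A0 F0 BC AF A8 EC BC A2 DF 98 F0 A0 94 8E E3 81 AC.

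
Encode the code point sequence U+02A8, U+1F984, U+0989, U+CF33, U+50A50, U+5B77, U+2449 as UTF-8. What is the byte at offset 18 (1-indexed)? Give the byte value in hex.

0xAD

1-indexed offset 18 is 0-indexed offset 17.
U+02A8 → 2-byte form CA A8 at offsets 0–1.
U+1F984 → 4-byte form F0 9F A6 84 at offsets 2–5.
U+0989 → 3-byte form E0 A6 89 at offsets 6–8.
U+CF33 → 3-byte form EC BC B3 at offsets 9–11.
U+50A50 → 4-byte form F1 90 A9 90 at offsets 12–15.
U+5B77 → 3-byte form E5 AD B7 at offsets 16–18.
Offset 17 falls in char 6's range; it's byte 2 of E5 AD B7 = 0xAD.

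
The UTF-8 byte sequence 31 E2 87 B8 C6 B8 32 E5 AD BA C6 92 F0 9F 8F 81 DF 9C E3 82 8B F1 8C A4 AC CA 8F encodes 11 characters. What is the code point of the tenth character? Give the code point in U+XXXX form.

U+4C92C

Offset 0: leading byte 0x31 = 00110001 → 1-byte char #1 = 31.
Offset 1: leading byte 0xE2 = 11100010 → 3-byte char #2 = E2 87 B8.
Offset 4: leading byte 0xC6 = 11000110 → 2-byte char #3 = C6 B8.
Offset 6: leading byte 0x32 = 00110010 → 1-byte char #4 = 32.
Offset 7: leading byte 0xE5 = 11100101 → 3-byte char #5 = E5 AD BA.
Offset 10: leading byte 0xC6 = 11000110 → 2-byte char #6 = C6 92.
Offset 12: leading byte 0xF0 = 11110000 → 4-byte char #7 = F0 9F 8F 81.
Offset 16: leading byte 0xDF = 11011111 → 2-byte char #8 = DF 9C.
Offset 18: leading byte 0xE3 = 11100011 → 3-byte char #9 = E3 82 8B.
Offset 21: leading byte 0xF1 = 11110001 → 4-byte char #10 = F1 8C A4 AC.
Leading byte 0xF1 = 11110001 matches 11110xxx → 4-byte sequence.
Byte 1: 0xF1 = 11110001, payload 001 (3 bits).
Byte 2: 0x8C = 10001100 (10xxxxxx ✓), payload 001100.
Byte 3: 0xA4 = 10100100 (10xxxxxx ✓), payload 100100.
Byte 4: 0xAC = 10101100 (10xxxxxx ✓), payload 101100.
Concatenate: 001001100100100101100 = 0x4C92C (21 bits → U+4C92C).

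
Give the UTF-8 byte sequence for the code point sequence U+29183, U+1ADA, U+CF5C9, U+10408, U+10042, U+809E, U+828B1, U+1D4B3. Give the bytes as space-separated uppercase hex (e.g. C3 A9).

U+29183: 4-byte form → F0 A9 86 83.
U+1ADA: 3-byte form → E1 AB 9A.
U+CF5C9: 4-byte form → F3 8F 97 89.
U+10408: 4-byte form → F0 90 90 88.
U+10042: 4-byte form → F0 90 81 82.
U+809E: 3-byte form → E8 82 9E.
U+828B1: 4-byte form → F2 82 A2 B1.
U+1D4B3: 4-byte form → F0 9D 92 B3.
Concatenated (30 bytes): F0 A9 86 83 E1 AB 9A F3 8F 97 89 F0 90 90 88 F0 90 81 82 E8 82 9E F2 82 A2 B1 F0 9D 92 B3.

F0 A9 86 83 E1 AB 9A F3 8F 97 89 F0 90 90 88 F0 90 81 82 E8 82 9E F2 82 A2 B1 F0 9D 92 B3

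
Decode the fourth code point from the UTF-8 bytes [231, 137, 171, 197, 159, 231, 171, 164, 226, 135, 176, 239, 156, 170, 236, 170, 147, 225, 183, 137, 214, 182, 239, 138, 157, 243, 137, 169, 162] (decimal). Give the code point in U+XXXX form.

U+21F0

Offset 0: leading byte 0xE7 = 11100111 → 3-byte char #1 = E7 89 AB.
Offset 3: leading byte 0xC5 = 11000101 → 2-byte char #2 = C5 9F.
Offset 5: leading byte 0xE7 = 11100111 → 3-byte char #3 = E7 AB A4.
Offset 8: leading byte 0xE2 = 11100010 → 3-byte char #4 = E2 87 B0.
Leading byte 0xE2 = 11100010 matches 1110xxxx → 3-byte sequence.
Byte 1: 0xE2 = 11100010, payload 0010 (4 bits).
Byte 2: 0x87 = 10000111 (10xxxxxx ✓), payload 000111.
Byte 3: 0xB0 = 10110000 (10xxxxxx ✓), payload 110000.
Concatenate: 0010000111110000 = 0x21F0 (16 bits → U+21F0).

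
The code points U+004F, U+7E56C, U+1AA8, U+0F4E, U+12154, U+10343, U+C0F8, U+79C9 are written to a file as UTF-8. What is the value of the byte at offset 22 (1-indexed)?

1-indexed offset 22 is 0-indexed offset 21.
U+004F → 1-byte form 4F at offsets 0–0.
U+7E56C → 4-byte form F1 BE 95 AC at offsets 1–4.
U+1AA8 → 3-byte form E1 AA A8 at offsets 5–7.
U+0F4E → 3-byte form E0 BD 8E at offsets 8–10.
U+12154 → 4-byte form F0 92 85 94 at offsets 11–14.
U+10343 → 4-byte form F0 90 8D 83 at offsets 15–18.
U+C0F8 → 3-byte form EC 83 B8 at offsets 19–21.
Offset 21 falls in char 7's range; it's byte 3 of EC 83 B8 = 0xB8.

0xB8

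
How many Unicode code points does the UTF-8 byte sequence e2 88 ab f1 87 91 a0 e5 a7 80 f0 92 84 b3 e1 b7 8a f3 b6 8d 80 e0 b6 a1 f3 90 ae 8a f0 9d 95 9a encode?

9

Byte at offset 0: 0xE2 = 11100010 → 3-byte char (#1). Advance 3.
Byte at offset 3: 0xF1 = 11110001 → 4-byte char (#2). Advance 4.
Byte at offset 7: 0xE5 = 11100101 → 3-byte char (#3). Advance 3.
Byte at offset 10: 0xF0 = 11110000 → 4-byte char (#4). Advance 4.
Byte at offset 14: 0xE1 = 11100001 → 3-byte char (#5). Advance 3.
Byte at offset 17: 0xF3 = 11110011 → 4-byte char (#6). Advance 4.
Byte at offset 21: 0xE0 = 11100000 → 3-byte char (#7). Advance 3.
Byte at offset 24: 0xF3 = 11110011 → 4-byte char (#8). Advance 4.
Byte at offset 28: 0xF0 = 11110000 → 4-byte char (#9). Advance 4.
Reached end at offset 32 after 9 code points.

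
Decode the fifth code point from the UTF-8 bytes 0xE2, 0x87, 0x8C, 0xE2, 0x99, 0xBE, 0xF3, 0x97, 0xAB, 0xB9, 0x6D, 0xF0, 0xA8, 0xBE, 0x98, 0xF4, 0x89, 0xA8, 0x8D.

U+28F98

Offset 0: leading byte 0xE2 = 11100010 → 3-byte char #1 = E2 87 8C.
Offset 3: leading byte 0xE2 = 11100010 → 3-byte char #2 = E2 99 BE.
Offset 6: leading byte 0xF3 = 11110011 → 4-byte char #3 = F3 97 AB B9.
Offset 10: leading byte 0x6D = 01101101 → 1-byte char #4 = 6D.
Offset 11: leading byte 0xF0 = 11110000 → 4-byte char #5 = F0 A8 BE 98.
Leading byte 0xF0 = 11110000 matches 11110xxx → 4-byte sequence.
Byte 1: 0xF0 = 11110000, payload 000 (3 bits).
Byte 2: 0xA8 = 10101000 (10xxxxxx ✓), payload 101000.
Byte 3: 0xBE = 10111110 (10xxxxxx ✓), payload 111110.
Byte 4: 0x98 = 10011000 (10xxxxxx ✓), payload 011000.
Concatenate: 000101000111110011000 = 0x28F98 (21 bits → U+28F98).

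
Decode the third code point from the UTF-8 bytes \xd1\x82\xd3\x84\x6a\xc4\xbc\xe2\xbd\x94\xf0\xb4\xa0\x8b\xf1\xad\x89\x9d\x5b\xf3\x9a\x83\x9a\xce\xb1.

U+006A

Offset 0: leading byte 0xD1 = 11010001 → 2-byte char #1 = D1 82.
Offset 2: leading byte 0xD3 = 11010011 → 2-byte char #2 = D3 84.
Offset 4: leading byte 0x6A = 01101010 → 1-byte char #3 = 6A.
Leading byte 0x6A = 01101010 matches 0xxxxxxx → 1-byte sequence.
Byte 1: 0x6A = 01101010, payload 1101010 (7 bits).
Concatenate: 1101010 = 0x6A (7 bits → U+006A).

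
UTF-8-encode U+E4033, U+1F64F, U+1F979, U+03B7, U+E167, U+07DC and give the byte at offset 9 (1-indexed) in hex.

0xF0

1-indexed offset 9 is 0-indexed offset 8.
U+E4033 → 4-byte form F3 A4 80 B3 at offsets 0–3.
U+1F64F → 4-byte form F0 9F 99 8F at offsets 4–7.
U+1F979 → 4-byte form F0 9F A5 B9 at offsets 8–11.
Offset 8 falls in char 3's range; it's byte 1 of F0 9F A5 B9 = 0xF0.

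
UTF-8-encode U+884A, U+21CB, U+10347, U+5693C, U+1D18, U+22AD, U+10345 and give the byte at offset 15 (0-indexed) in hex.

0xB4

U+884A → 3-byte form E8 A1 8A at offsets 0–2.
U+21CB → 3-byte form E2 87 8B at offsets 3–5.
U+10347 → 4-byte form F0 90 8D 87 at offsets 6–9.
U+5693C → 4-byte form F1 96 A4 BC at offsets 10–13.
U+1D18 → 3-byte form E1 B4 98 at offsets 14–16.
Offset 15 falls in char 5's range; it's byte 2 of E1 B4 98 = 0xB4.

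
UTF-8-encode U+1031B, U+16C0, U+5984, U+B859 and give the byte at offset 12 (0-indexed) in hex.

0x99

U+1031B → 4-byte form F0 90 8C 9B at offsets 0–3.
U+16C0 → 3-byte form E1 9B 80 at offsets 4–6.
U+5984 → 3-byte form E5 A6 84 at offsets 7–9.
U+B859 → 3-byte form EB A1 99 at offsets 10–12.
Offset 12 falls in char 4's range; it's byte 3 of EB A1 99 = 0x99.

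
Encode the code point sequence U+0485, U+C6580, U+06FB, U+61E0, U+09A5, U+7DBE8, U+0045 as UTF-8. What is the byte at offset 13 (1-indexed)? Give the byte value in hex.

1-indexed offset 13 is 0-indexed offset 12.
U+0485 → 2-byte form D2 85 at offsets 0–1.
U+C6580 → 4-byte form F3 86 96 80 at offsets 2–5.
U+06FB → 2-byte form DB BB at offsets 6–7.
U+61E0 → 3-byte form E6 87 A0 at offsets 8–10.
U+09A5 → 3-byte form E0 A6 A5 at offsets 11–13.
Offset 12 falls in char 5's range; it's byte 2 of E0 A6 A5 = 0xA6.

0xA6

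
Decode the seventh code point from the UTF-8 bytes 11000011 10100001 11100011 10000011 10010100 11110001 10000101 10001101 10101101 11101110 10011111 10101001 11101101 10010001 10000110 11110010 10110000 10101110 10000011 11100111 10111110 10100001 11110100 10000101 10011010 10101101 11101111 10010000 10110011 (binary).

U+7FA1

Offset 0: leading byte 0xC3 = 11000011 → 2-byte char #1 = C3 A1.
Offset 2: leading byte 0xE3 = 11100011 → 3-byte char #2 = E3 83 94.
Offset 5: leading byte 0xF1 = 11110001 → 4-byte char #3 = F1 85 8D AD.
Offset 9: leading byte 0xEE = 11101110 → 3-byte char #4 = EE 9F A9.
Offset 12: leading byte 0xED = 11101101 → 3-byte char #5 = ED 91 86.
Offset 15: leading byte 0xF2 = 11110010 → 4-byte char #6 = F2 B0 AE 83.
Offset 19: leading byte 0xE7 = 11100111 → 3-byte char #7 = E7 BE A1.
Leading byte 0xE7 = 11100111 matches 1110xxxx → 3-byte sequence.
Byte 1: 0xE7 = 11100111, payload 0111 (4 bits).
Byte 2: 0xBE = 10111110 (10xxxxxx ✓), payload 111110.
Byte 3: 0xA1 = 10100001 (10xxxxxx ✓), payload 100001.
Concatenate: 0111111110100001 = 0x7FA1 (16 bits → U+7FA1).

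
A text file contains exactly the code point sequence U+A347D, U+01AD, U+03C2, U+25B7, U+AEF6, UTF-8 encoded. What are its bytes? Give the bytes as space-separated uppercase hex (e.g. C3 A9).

U+A347D: 4-byte form → F2 A3 91 BD.
U+01AD: 2-byte form → C6 AD.
U+03C2: 2-byte form → CF 82.
U+25B7: 3-byte form → E2 96 B7.
U+AEF6: 3-byte form → EA BB B6.
Concatenated (14 bytes): F2 A3 91 BD C6 AD CF 82 E2 96 B7 EA BB B6.

F2 A3 91 BD C6 AD CF 82 E2 96 B7 EA BB B6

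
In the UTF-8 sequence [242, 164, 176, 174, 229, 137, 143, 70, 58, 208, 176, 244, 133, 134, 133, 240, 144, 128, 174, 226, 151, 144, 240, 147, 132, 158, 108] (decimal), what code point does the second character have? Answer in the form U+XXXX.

U+524F

Offset 0: leading byte 0xF2 = 11110010 → 4-byte char #1 = F2 A4 B0 AE.
Offset 4: leading byte 0xE5 = 11100101 → 3-byte char #2 = E5 89 8F.
Leading byte 0xE5 = 11100101 matches 1110xxxx → 3-byte sequence.
Byte 1: 0xE5 = 11100101, payload 0101 (4 bits).
Byte 2: 0x89 = 10001001 (10xxxxxx ✓), payload 001001.
Byte 3: 0x8F = 10001111 (10xxxxxx ✓), payload 001111.
Concatenate: 0101001001001111 = 0x524F (16 bits → U+524F).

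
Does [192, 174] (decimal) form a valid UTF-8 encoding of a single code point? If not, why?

Leading byte 0xC0 = 11000000 → 2-byte form.
Continuation bytes all match 10xxxxxx. Payload decodes to 0x2E.
But 0x2E < 0x80, the minimum for a 2-byte sequence — this is an overlong encoding.

invalid (overlong encoding)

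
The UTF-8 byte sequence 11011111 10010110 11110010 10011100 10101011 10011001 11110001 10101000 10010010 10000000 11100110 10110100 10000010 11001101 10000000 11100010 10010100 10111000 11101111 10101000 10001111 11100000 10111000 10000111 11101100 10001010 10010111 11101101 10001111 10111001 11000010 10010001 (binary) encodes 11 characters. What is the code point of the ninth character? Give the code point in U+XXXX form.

U+C297

Offset 0: leading byte 0xDF = 11011111 → 2-byte char #1 = DF 96.
Offset 2: leading byte 0xF2 = 11110010 → 4-byte char #2 = F2 9C AB 99.
Offset 6: leading byte 0xF1 = 11110001 → 4-byte char #3 = F1 A8 92 80.
Offset 10: leading byte 0xE6 = 11100110 → 3-byte char #4 = E6 B4 82.
Offset 13: leading byte 0xCD = 11001101 → 2-byte char #5 = CD 80.
Offset 15: leading byte 0xE2 = 11100010 → 3-byte char #6 = E2 94 B8.
Offset 18: leading byte 0xEF = 11101111 → 3-byte char #7 = EF A8 8F.
Offset 21: leading byte 0xE0 = 11100000 → 3-byte char #8 = E0 B8 87.
Offset 24: leading byte 0xEC = 11101100 → 3-byte char #9 = EC 8A 97.
Leading byte 0xEC = 11101100 matches 1110xxxx → 3-byte sequence.
Byte 1: 0xEC = 11101100, payload 1100 (4 bits).
Byte 2: 0x8A = 10001010 (10xxxxxx ✓), payload 001010.
Byte 3: 0x97 = 10010111 (10xxxxxx ✓), payload 010111.
Concatenate: 1100001010010111 = 0xC297 (16 bits → U+C297).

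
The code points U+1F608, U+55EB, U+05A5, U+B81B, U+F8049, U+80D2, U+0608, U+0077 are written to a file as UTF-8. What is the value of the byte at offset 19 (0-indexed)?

0xD8

U+1F608 → 4-byte form F0 9F 98 88 at offsets 0–3.
U+55EB → 3-byte form E5 97 AB at offsets 4–6.
U+05A5 → 2-byte form D6 A5 at offsets 7–8.
U+B81B → 3-byte form EB A0 9B at offsets 9–11.
U+F8049 → 4-byte form F3 B8 81 89 at offsets 12–15.
U+80D2 → 3-byte form E8 83 92 at offsets 16–18.
U+0608 → 2-byte form D8 88 at offsets 19–20.
Offset 19 falls in char 7's range; it's byte 1 of D8 88 = 0xD8.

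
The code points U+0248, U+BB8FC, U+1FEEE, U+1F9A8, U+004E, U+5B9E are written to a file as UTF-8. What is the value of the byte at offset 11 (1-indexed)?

1-indexed offset 11 is 0-indexed offset 10.
U+0248 → 2-byte form C9 88 at offsets 0–1.
U+BB8FC → 4-byte form F2 BB A3 BC at offsets 2–5.
U+1FEEE → 4-byte form F0 9F BB AE at offsets 6–9.
U+1F9A8 → 4-byte form F0 9F A6 A8 at offsets 10–13.
Offset 10 falls in char 4's range; it's byte 1 of F0 9F A6 A8 = 0xF0.

0xF0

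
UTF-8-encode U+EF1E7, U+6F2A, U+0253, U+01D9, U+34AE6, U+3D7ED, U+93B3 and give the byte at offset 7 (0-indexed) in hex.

U+EF1E7 → 4-byte form F3 AF 87 A7 at offsets 0–3.
U+6F2A → 3-byte form E6 BC AA at offsets 4–6.
U+0253 → 2-byte form C9 93 at offsets 7–8.
Offset 7 falls in char 3's range; it's byte 1 of C9 93 = 0xC9.

0xC9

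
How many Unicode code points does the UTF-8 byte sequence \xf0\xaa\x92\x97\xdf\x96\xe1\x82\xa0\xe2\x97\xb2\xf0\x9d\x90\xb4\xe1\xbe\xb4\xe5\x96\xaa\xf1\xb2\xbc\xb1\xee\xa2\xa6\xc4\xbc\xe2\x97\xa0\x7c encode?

Byte at offset 0: 0xF0 = 11110000 → 4-byte char (#1). Advance 4.
Byte at offset 4: 0xDF = 11011111 → 2-byte char (#2). Advance 2.
Byte at offset 6: 0xE1 = 11100001 → 3-byte char (#3). Advance 3.
Byte at offset 9: 0xE2 = 11100010 → 3-byte char (#4). Advance 3.
Byte at offset 12: 0xF0 = 11110000 → 4-byte char (#5). Advance 4.
Byte at offset 16: 0xE1 = 11100001 → 3-byte char (#6). Advance 3.
Byte at offset 19: 0xE5 = 11100101 → 3-byte char (#7). Advance 3.
Byte at offset 22: 0xF1 = 11110001 → 4-byte char (#8). Advance 4.
Byte at offset 26: 0xEE = 11101110 → 3-byte char (#9). Advance 3.
Byte at offset 29: 0xC4 = 11000100 → 2-byte char (#10). Advance 2.
Byte at offset 31: 0xE2 = 11100010 → 3-byte char (#11). Advance 3.
Byte at offset 34: 0x7C = 01111100 → 1-byte char (#12). Advance 1.
Reached end at offset 35 after 12 code points.

12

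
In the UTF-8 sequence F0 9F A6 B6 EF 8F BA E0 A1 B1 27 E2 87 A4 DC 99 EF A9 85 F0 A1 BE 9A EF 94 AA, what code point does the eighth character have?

Offset 0: leading byte 0xF0 = 11110000 → 4-byte char #1 = F0 9F A6 B6.
Offset 4: leading byte 0xEF = 11101111 → 3-byte char #2 = EF 8F BA.
Offset 7: leading byte 0xE0 = 11100000 → 3-byte char #3 = E0 A1 B1.
Offset 10: leading byte 0x27 = 00100111 → 1-byte char #4 = 27.
Offset 11: leading byte 0xE2 = 11100010 → 3-byte char #5 = E2 87 A4.
Offset 14: leading byte 0xDC = 11011100 → 2-byte char #6 = DC 99.
Offset 16: leading byte 0xEF = 11101111 → 3-byte char #7 = EF A9 85.
Offset 19: leading byte 0xF0 = 11110000 → 4-byte char #8 = F0 A1 BE 9A.
Leading byte 0xF0 = 11110000 matches 11110xxx → 4-byte sequence.
Byte 1: 0xF0 = 11110000, payload 000 (3 bits).
Byte 2: 0xA1 = 10100001 (10xxxxxx ✓), payload 100001.
Byte 3: 0xBE = 10111110 (10xxxxxx ✓), payload 111110.
Byte 4: 0x9A = 10011010 (10xxxxxx ✓), payload 011010.
Concatenate: 000100001111110011010 = 0x21F9A (21 bits → U+21F9A).

U+21F9A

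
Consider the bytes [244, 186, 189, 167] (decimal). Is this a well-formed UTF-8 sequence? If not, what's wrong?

Leading byte 0xF4 = 11110100 → 4-byte form.
Payload = 0x13AF67, which exceeds U+10FFFF, the maximum Unicode code point. (Leading bytes F5–FF, or F4 followed by ≥ 0x90, are invalid.)

invalid (encodes a value above U+10FFFF)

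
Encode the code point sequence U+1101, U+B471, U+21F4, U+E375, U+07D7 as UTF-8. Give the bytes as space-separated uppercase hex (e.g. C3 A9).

E1 84 81 EB 91 B1 E2 87 B4 EE 8D B5 DF 97

U+1101: 3-byte form → E1 84 81.
U+B471: 3-byte form → EB 91 B1.
U+21F4: 3-byte form → E2 87 B4.
U+E375: 3-byte form → EE 8D B5.
U+07D7: 2-byte form → DF 97.
Concatenated (14 bytes): E1 84 81 EB 91 B1 E2 87 B4 EE 8D B5 DF 97.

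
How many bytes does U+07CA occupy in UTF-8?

U+07CA = 0x7CA. UTF-8 uses 1 byte below 0x80, 2 below 0x800, 3 below 0x10000, 4 up to 0x10FFFF. 0x7CA is in U+0080–U+07FF → 2 bytes.

2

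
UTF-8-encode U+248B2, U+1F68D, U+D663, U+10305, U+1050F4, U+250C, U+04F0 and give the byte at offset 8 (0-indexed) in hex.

U+248B2 → 4-byte form F0 A4 A2 B2 at offsets 0–3.
U+1F68D → 4-byte form F0 9F 9A 8D at offsets 4–7.
U+D663 → 3-byte form ED 99 A3 at offsets 8–10.
Offset 8 falls in char 3's range; it's byte 1 of ED 99 A3 = 0xED.

0xED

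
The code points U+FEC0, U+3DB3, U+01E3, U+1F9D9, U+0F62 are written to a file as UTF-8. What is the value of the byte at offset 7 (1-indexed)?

1-indexed offset 7 is 0-indexed offset 6.
U+FEC0 → 3-byte form EF BB 80 at offsets 0–2.
U+3DB3 → 3-byte form E3 B6 B3 at offsets 3–5.
U+01E3 → 2-byte form C7 A3 at offsets 6–7.
Offset 6 falls in char 3's range; it's byte 1 of C7 A3 = 0xC7.

0xC7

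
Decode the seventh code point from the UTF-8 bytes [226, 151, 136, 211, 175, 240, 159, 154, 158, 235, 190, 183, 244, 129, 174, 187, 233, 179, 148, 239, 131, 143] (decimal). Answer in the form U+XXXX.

Offset 0: leading byte 0xE2 = 11100010 → 3-byte char #1 = E2 97 88.
Offset 3: leading byte 0xD3 = 11010011 → 2-byte char #2 = D3 AF.
Offset 5: leading byte 0xF0 = 11110000 → 4-byte char #3 = F0 9F 9A 9E.
Offset 9: leading byte 0xEB = 11101011 → 3-byte char #4 = EB BE B7.
Offset 12: leading byte 0xF4 = 11110100 → 4-byte char #5 = F4 81 AE BB.
Offset 16: leading byte 0xE9 = 11101001 → 3-byte char #6 = E9 B3 94.
Offset 19: leading byte 0xEF = 11101111 → 3-byte char #7 = EF 83 8F.
Leading byte 0xEF = 11101111 matches 1110xxxx → 3-byte sequence.
Byte 1: 0xEF = 11101111, payload 1111 (4 bits).
Byte 2: 0x83 = 10000011 (10xxxxxx ✓), payload 000011.
Byte 3: 0x8F = 10001111 (10xxxxxx ✓), payload 001111.
Concatenate: 1111000011001111 = 0xF0CF (16 bits → U+F0CF).

U+F0CF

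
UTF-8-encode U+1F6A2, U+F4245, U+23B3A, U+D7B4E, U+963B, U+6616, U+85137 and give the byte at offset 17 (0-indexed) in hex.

0x98

U+1F6A2 → 4-byte form F0 9F 9A A2 at offsets 0–3.
U+F4245 → 4-byte form F3 B4 89 85 at offsets 4–7.
U+23B3A → 4-byte form F0 A3 AC BA at offsets 8–11.
U+D7B4E → 4-byte form F3 97 AD 8E at offsets 12–15.
U+963B → 3-byte form E9 98 BB at offsets 16–18.
Offset 17 falls in char 5's range; it's byte 2 of E9 98 BB = 0x98.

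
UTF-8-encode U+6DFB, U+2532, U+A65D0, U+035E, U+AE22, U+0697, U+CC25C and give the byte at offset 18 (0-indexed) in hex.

U+6DFB → 3-byte form E6 B7 BB at offsets 0–2.
U+2532 → 3-byte form E2 94 B2 at offsets 3–5.
U+A65D0 → 4-byte form F2 A6 97 90 at offsets 6–9.
U+035E → 2-byte form CD 9E at offsets 10–11.
U+AE22 → 3-byte form EA B8 A2 at offsets 12–14.
U+0697 → 2-byte form DA 97 at offsets 15–16.
U+CC25C → 4-byte form F3 8C 89 9C at offsets 17–20.
Offset 18 falls in char 7's range; it's byte 2 of F3 8C 89 9C = 0x8C.

0x8C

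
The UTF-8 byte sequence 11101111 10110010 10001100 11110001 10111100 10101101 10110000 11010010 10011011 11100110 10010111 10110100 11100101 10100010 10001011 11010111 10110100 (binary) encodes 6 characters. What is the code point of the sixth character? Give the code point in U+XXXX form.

U+05F4

Offset 0: leading byte 0xEF = 11101111 → 3-byte char #1 = EF B2 8C.
Offset 3: leading byte 0xF1 = 11110001 → 4-byte char #2 = F1 BC AD B0.
Offset 7: leading byte 0xD2 = 11010010 → 2-byte char #3 = D2 9B.
Offset 9: leading byte 0xE6 = 11100110 → 3-byte char #4 = E6 97 B4.
Offset 12: leading byte 0xE5 = 11100101 → 3-byte char #5 = E5 A2 8B.
Offset 15: leading byte 0xD7 = 11010111 → 2-byte char #6 = D7 B4.
Leading byte 0xD7 = 11010111 matches 110xxxxx → 2-byte sequence.
Byte 1: 0xD7 = 11010111, payload 10111 (5 bits).
Byte 2: 0xB4 = 10110100 (10xxxxxx ✓), payload 110100.
Concatenate: 10111110100 = 0x5F4 (11 bits → U+05F4).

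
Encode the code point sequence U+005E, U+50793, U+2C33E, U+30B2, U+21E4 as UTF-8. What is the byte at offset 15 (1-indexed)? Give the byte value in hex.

1-indexed offset 15 is 0-indexed offset 14.
U+005E → 1-byte form 5E at offsets 0–0.
U+50793 → 4-byte form F1 90 9E 93 at offsets 1–4.
U+2C33E → 4-byte form F0 AC 8C BE at offsets 5–8.
U+30B2 → 3-byte form E3 82 B2 at offsets 9–11.
U+21E4 → 3-byte form E2 87 A4 at offsets 12–14.
Offset 14 falls in char 5's range; it's byte 3 of E2 87 A4 = 0xA4.

0xA4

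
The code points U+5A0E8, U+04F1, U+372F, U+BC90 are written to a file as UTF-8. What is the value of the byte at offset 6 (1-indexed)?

0xB1

1-indexed offset 6 is 0-indexed offset 5.
U+5A0E8 → 4-byte form F1 9A 83 A8 at offsets 0–3.
U+04F1 → 2-byte form D3 B1 at offsets 4–5.
Offset 5 falls in char 2's range; it's byte 2 of D3 B1 = 0xB1.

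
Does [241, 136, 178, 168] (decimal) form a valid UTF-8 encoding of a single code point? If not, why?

Leading byte 0xF1 = 11110001 → 4-byte form.
Continuation bytes 0x88=10001000, 0xB2=10110010, 0xA8=10101000 all match 10xxxxxx.
Decoded value 0x48CA8 is ≥ 0x10000 (shortest form) and not a surrogate.

valid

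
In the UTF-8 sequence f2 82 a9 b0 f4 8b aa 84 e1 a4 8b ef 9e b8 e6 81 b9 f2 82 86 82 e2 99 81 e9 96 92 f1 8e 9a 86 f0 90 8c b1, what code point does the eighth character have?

U+9592

Offset 0: leading byte 0xF2 = 11110010 → 4-byte char #1 = F2 82 A9 B0.
Offset 4: leading byte 0xF4 = 11110100 → 4-byte char #2 = F4 8B AA 84.
Offset 8: leading byte 0xE1 = 11100001 → 3-byte char #3 = E1 A4 8B.
Offset 11: leading byte 0xEF = 11101111 → 3-byte char #4 = EF 9E B8.
Offset 14: leading byte 0xE6 = 11100110 → 3-byte char #5 = E6 81 B9.
Offset 17: leading byte 0xF2 = 11110010 → 4-byte char #6 = F2 82 86 82.
Offset 21: leading byte 0xE2 = 11100010 → 3-byte char #7 = E2 99 81.
Offset 24: leading byte 0xE9 = 11101001 → 3-byte char #8 = E9 96 92.
Leading byte 0xE9 = 11101001 matches 1110xxxx → 3-byte sequence.
Byte 1: 0xE9 = 11101001, payload 1001 (4 bits).
Byte 2: 0x96 = 10010110 (10xxxxxx ✓), payload 010110.
Byte 3: 0x92 = 10010010 (10xxxxxx ✓), payload 010010.
Concatenate: 1001010110010010 = 0x9592 (16 bits → U+9592).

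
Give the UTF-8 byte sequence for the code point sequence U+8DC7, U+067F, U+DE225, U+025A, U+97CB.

E8 B7 87 D9 BF F3 9E 88 A5 C9 9A E9 9F 8B

U+8DC7: 3-byte form → E8 B7 87.
U+067F: 2-byte form → D9 BF.
U+DE225: 4-byte form → F3 9E 88 A5.
U+025A: 2-byte form → C9 9A.
U+97CB: 3-byte form → E9 9F 8B.
Concatenated (14 bytes): E8 B7 87 D9 BF F3 9E 88 A5 C9 9A E9 9F 8B.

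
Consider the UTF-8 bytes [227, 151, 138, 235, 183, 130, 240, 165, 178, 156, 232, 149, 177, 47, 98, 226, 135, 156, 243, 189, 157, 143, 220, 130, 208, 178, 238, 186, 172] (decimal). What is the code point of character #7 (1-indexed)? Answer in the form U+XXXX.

U+21DC

Offset 0: leading byte 0xE3 = 11100011 → 3-byte char #1 = E3 97 8A.
Offset 3: leading byte 0xEB = 11101011 → 3-byte char #2 = EB B7 82.
Offset 6: leading byte 0xF0 = 11110000 → 4-byte char #3 = F0 A5 B2 9C.
Offset 10: leading byte 0xE8 = 11101000 → 3-byte char #4 = E8 95 B1.
Offset 13: leading byte 0x2F = 00101111 → 1-byte char #5 = 2F.
Offset 14: leading byte 0x62 = 01100010 → 1-byte char #6 = 62.
Offset 15: leading byte 0xE2 = 11100010 → 3-byte char #7 = E2 87 9C.
Leading byte 0xE2 = 11100010 matches 1110xxxx → 3-byte sequence.
Byte 1: 0xE2 = 11100010, payload 0010 (4 bits).
Byte 2: 0x87 = 10000111 (10xxxxxx ✓), payload 000111.
Byte 3: 0x9C = 10011100 (10xxxxxx ✓), payload 011100.
Concatenate: 0010000111011100 = 0x21DC (16 bits → U+21DC).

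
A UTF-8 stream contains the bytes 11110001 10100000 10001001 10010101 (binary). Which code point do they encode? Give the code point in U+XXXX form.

U+60255

Leading byte 0xF1 = 11110001 matches 11110xxx → 4-byte sequence.
Byte 1: 0xF1 = 11110001, payload 001 (3 bits).
Byte 2: 0xA0 = 10100000 (10xxxxxx ✓), payload 100000.
Byte 3: 0x89 = 10001001 (10xxxxxx ✓), payload 001001.
Byte 4: 0x95 = 10010101 (10xxxxxx ✓), payload 010101.
Concatenate: 001100000001001010101 = 0x60255 (21 bits → U+60255).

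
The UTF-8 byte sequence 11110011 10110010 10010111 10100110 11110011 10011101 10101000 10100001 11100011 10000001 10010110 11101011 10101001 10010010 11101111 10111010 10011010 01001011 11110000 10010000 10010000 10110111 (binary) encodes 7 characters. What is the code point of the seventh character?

U+10437

Offset 0: leading byte 0xF3 = 11110011 → 4-byte char #1 = F3 B2 97 A6.
Offset 4: leading byte 0xF3 = 11110011 → 4-byte char #2 = F3 9D A8 A1.
Offset 8: leading byte 0xE3 = 11100011 → 3-byte char #3 = E3 81 96.
Offset 11: leading byte 0xEB = 11101011 → 3-byte char #4 = EB A9 92.
Offset 14: leading byte 0xEF = 11101111 → 3-byte char #5 = EF BA 9A.
Offset 17: leading byte 0x4B = 01001011 → 1-byte char #6 = 4B.
Offset 18: leading byte 0xF0 = 11110000 → 4-byte char #7 = F0 90 90 B7.
Leading byte 0xF0 = 11110000 matches 11110xxx → 4-byte sequence.
Byte 1: 0xF0 = 11110000, payload 000 (3 bits).
Byte 2: 0x90 = 10010000 (10xxxxxx ✓), payload 010000.
Byte 3: 0x90 = 10010000 (10xxxxxx ✓), payload 010000.
Byte 4: 0xB7 = 10110111 (10xxxxxx ✓), payload 110111.
Concatenate: 000010000010000110111 = 0x10437 (21 bits → U+10437).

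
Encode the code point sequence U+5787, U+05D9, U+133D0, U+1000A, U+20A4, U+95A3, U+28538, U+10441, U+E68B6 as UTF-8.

E5 9E 87 D7 99 F0 93 8F 90 F0 90 80 8A E2 82 A4 E9 96 A3 F0 A8 94 B8 F0 90 91 81 F3 A6 A2 B6

U+5787: 3-byte form → E5 9E 87.
U+05D9: 2-byte form → D7 99.
U+133D0: 4-byte form → F0 93 8F 90.
U+1000A: 4-byte form → F0 90 80 8A.
U+20A4: 3-byte form → E2 82 A4.
U+95A3: 3-byte form → E9 96 A3.
U+28538: 4-byte form → F0 A8 94 B8.
U+10441: 4-byte form → F0 90 91 81.
U+E68B6: 4-byte form → F3 A6 A2 B6.
Concatenated (31 bytes): E5 9E 87 D7 99 F0 93 8F 90 F0 90 80 8A E2 82 A4 E9 96 A3 F0 A8 94 B8 F0 90 91 81 F3 A6 A2 B6.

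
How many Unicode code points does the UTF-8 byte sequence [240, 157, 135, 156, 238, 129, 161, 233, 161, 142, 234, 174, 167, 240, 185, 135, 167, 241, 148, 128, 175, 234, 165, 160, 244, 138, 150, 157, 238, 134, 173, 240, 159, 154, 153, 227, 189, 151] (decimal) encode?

11

Byte at offset 0: 0xF0 = 11110000 → 4-byte char (#1). Advance 4.
Byte at offset 4: 0xEE = 11101110 → 3-byte char (#2). Advance 3.
Byte at offset 7: 0xE9 = 11101001 → 3-byte char (#3). Advance 3.
Byte at offset 10: 0xEA = 11101010 → 3-byte char (#4). Advance 3.
Byte at offset 13: 0xF0 = 11110000 → 4-byte char (#5). Advance 4.
Byte at offset 17: 0xF1 = 11110001 → 4-byte char (#6). Advance 4.
Byte at offset 21: 0xEA = 11101010 → 3-byte char (#7). Advance 3.
Byte at offset 24: 0xF4 = 11110100 → 4-byte char (#8). Advance 4.
Byte at offset 28: 0xEE = 11101110 → 3-byte char (#9). Advance 3.
Byte at offset 31: 0xF0 = 11110000 → 4-byte char (#10). Advance 4.
Byte at offset 35: 0xE3 = 11100011 → 3-byte char (#11). Advance 3.
Reached end at offset 38 after 11 code points.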